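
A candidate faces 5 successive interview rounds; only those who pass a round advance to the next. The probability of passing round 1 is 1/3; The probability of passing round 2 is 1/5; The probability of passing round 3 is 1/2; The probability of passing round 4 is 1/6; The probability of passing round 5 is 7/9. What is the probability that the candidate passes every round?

The events are sequential, so multiply the conditional probabilities:
P = 1/3 × 1/5 × 1/2 × 1/6 × 7/9 = 7/1620.

7/1620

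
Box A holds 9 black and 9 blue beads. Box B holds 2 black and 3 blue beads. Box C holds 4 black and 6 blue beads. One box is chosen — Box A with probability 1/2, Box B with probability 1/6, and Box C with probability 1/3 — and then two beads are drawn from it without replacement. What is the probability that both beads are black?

From Box A: P(both black) = (9/18)(8/17) = 4/17.
From Box B: P(both black) = (2/5)(1/4) = 1/10.
From Box C: P(both black) = (4/10)(3/9) = 2/15.
Total probability = (1/2)(4/17) + (1/6)(1/10) + (1/3)(2/15) = 547/3060.

547/3060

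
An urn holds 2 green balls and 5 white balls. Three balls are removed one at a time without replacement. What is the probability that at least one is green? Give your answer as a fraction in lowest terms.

P(no green) = 5/7 × 4/6 × 3/5 = 60/210 = 2/7.
P(at least one) = 1 − 2/7 = 5/7.

5/7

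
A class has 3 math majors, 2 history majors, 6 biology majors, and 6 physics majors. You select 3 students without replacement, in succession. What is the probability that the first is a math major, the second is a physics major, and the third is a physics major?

Multiply the probability of each draw given the previous ones:
P = 3/17 × 6/16 × 5/15 = 90/4080 = 3/136.

3/136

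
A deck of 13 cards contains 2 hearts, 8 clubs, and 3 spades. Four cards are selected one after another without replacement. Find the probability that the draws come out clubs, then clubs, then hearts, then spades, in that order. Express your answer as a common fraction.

Multiply the probability of each draw given the previous ones:
P = 8/13 × 7/12 × 2/11 × 3/10 = 336/17160 = 14/715.

14/715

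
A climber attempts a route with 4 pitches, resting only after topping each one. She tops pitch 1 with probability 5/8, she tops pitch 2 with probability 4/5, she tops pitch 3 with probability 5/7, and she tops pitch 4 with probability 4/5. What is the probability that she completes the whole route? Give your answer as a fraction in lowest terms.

2/7

Each stage is reached only if all earlier stages succeed, so
P = 5/8 × 4/5 × 5/7 × 4/5 = 400/1400 = 2/7.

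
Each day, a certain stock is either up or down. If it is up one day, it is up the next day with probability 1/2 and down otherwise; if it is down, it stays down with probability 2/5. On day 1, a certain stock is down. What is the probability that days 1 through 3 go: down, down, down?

4/25

Day 1 is given. For each transition, use the conditional probability from the current state:
P(down | down) = 2/5; P(down | down) = 2/5.
P = 2/5 × 2/5 = 4/25.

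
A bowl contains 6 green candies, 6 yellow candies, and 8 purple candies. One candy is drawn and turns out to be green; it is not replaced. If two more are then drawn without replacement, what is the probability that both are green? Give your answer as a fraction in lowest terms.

After the first draw, 5 of the remaining 19 candies are green.
P = 5/19 × 4/18 = 20/342 = 10/171.

10/171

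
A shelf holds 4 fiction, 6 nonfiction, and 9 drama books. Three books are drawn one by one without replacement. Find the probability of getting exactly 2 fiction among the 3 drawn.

30/323

One ordering (fiction drawn first) has probability 4/19 × 3/18 × 15/17 = 180/5814 = 10/323.
There are C(3,2) = 3 such orderings, each equally likely, so P = 3 × 10/323 = 30/323.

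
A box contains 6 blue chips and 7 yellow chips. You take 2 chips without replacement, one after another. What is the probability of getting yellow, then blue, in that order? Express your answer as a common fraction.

7/26

Multiply the probability of each draw given the previous ones:
P = 7/13 × 6/12 = 42/156 = 7/26.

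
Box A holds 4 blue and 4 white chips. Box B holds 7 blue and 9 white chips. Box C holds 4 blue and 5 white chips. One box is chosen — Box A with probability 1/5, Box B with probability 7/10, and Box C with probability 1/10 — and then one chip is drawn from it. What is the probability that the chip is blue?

649/1440

From Box A: P(blue) = 4/8.
From Box B: P(blue) = 7/16.
From Box C: P(blue) = 4/9.
Total probability = (1/5)(4/8) + (7/10)(7/16) + (1/10)(4/9) = 649/1440.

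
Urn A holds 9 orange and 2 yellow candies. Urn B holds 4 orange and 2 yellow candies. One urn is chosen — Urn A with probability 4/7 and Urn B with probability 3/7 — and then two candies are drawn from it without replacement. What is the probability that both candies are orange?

From Urn A: P(both orange) = (9/11)(8/10) = 36/55.
From Urn B: P(both orange) = (4/6)(3/5) = 2/5.
Total probability = (4/7)(36/55) + (3/7)(2/5) = 6/11.

6/11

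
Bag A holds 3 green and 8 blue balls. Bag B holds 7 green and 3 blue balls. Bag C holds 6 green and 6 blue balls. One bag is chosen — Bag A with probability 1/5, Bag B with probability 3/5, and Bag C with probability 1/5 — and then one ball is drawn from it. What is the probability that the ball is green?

158/275

From Bag A: P(green) = 3/11.
From Bag B: P(green) = 7/10.
From Bag C: P(green) = 6/12.
Total probability = (1/5)(3/11) + (3/5)(7/10) + (1/5)(6/12) = 158/275.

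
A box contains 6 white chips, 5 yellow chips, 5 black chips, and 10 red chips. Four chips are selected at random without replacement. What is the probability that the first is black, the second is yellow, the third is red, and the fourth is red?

Multiply the probability of each draw given the previous ones:
P = 5/26 × 5/25 × 10/24 × 9/23 = 2250/358800 = 15/2392.

15/2392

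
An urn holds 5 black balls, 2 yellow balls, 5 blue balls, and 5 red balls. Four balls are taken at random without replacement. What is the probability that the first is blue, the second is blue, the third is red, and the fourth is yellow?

Each draw changes the counts, so multiply the conditional probabilities along the sequence:
P = 5/17 × 4/16 × 5/15 × 2/14 = 200/57120 = 5/1428.

5/1428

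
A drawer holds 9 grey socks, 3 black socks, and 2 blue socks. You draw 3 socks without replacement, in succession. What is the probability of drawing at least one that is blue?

36/91

P(no blue) = 12/14 × 11/13 × 10/12 = 1320/2184 = 55/91.
P(at least one) = 1 − 55/91 = 36/91.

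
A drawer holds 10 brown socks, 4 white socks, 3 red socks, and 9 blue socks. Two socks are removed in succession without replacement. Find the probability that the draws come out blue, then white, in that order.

Multiply the probability of each draw given the previous ones:
P = 9/26 × 4/25 = 36/650 = 18/325.

18/325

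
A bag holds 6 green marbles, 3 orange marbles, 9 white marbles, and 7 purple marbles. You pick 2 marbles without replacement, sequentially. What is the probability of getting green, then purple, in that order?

Multiply the probability of each draw given the previous ones:
P = 6/25 × 7/24 = 42/600 = 7/100.

7/100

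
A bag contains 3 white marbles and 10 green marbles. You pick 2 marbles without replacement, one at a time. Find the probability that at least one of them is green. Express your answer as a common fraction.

P(no green) = 3/13 × 2/12 = 6/156 = 1/26.
P(at least one) = 1 − 1/26 = 25/26.

25/26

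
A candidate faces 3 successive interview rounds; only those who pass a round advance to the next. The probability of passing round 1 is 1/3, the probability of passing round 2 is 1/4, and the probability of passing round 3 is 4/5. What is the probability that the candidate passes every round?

1/15

Multiplying along the chain,
P = 1/3 × 1/4 × 4/5 = 4/60 = 1/15.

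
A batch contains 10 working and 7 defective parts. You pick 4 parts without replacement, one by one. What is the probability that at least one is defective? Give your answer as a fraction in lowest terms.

31/34

P(no defective) = 10/17 × 9/16 × 8/15 × 7/14 = 5040/57120 = 3/34.
P(at least one) = 1 − 3/34 = 31/34.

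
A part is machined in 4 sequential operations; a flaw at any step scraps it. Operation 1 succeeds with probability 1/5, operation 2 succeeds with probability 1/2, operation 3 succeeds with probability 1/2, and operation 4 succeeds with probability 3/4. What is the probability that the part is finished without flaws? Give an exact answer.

Each stage is reached only if all earlier stages succeed, so
P = 1/5 × 1/2 × 1/2 × 3/4 = 3/80.

3/80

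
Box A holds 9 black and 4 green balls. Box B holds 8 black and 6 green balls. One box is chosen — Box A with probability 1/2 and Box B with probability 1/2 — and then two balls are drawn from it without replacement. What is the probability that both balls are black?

5/13

From Box A: P(both black) = (9/13)(8/12) = 6/13.
From Box B: P(both black) = (8/14)(7/13) = 4/13.
Total probability = (1/2)(6/13) + (1/2)(4/13) = 5/13.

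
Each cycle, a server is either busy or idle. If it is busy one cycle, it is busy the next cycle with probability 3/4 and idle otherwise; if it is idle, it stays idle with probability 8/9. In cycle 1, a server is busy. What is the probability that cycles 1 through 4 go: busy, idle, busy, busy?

1/48

Cycle 1 is given. For each transition, use the conditional probability from the current state:
P(idle | busy) = 1/4; P(busy | idle) = 1/9; P(busy | busy) = 3/4.
P = 1/4 × 1/9 × 3/4 = 3/144 = 1/48.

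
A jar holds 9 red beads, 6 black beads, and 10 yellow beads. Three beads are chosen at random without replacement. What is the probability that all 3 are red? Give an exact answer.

P = 9/25 × 8/24 × 7/23 = 504/13800 = 21/575.

21/575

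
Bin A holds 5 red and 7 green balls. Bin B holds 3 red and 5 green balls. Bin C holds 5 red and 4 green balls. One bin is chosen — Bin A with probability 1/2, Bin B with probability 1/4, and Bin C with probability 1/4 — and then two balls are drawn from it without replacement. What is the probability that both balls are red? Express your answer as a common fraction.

1907/11088

From Bin A: P(both red) = (5/12)(4/11) = 5/33.
From Bin B: P(both red) = (3/8)(2/7) = 3/28.
From Bin C: P(both red) = (5/9)(4/8) = 5/18.
Total probability = (1/2)(5/33) + (1/4)(3/28) + (1/4)(5/18) = 1907/11088.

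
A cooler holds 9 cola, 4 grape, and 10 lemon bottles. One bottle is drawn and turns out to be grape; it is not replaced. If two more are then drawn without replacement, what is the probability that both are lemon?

With the first bottle removed, 10 lemon remain out of 22.
P = 10/22 × 9/21 = 90/462 = 15/77.

15/77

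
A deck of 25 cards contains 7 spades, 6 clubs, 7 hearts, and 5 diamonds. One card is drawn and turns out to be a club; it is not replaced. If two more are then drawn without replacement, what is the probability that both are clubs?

5/138

With the first card removed, 5 clubs remain out of 24.
P = 5/24 × 4/23 = 20/552 = 5/138.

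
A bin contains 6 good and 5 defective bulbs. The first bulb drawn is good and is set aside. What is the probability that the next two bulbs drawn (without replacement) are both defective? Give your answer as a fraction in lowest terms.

2/9

After the first draw, 5 of the remaining 10 bulbs are defective.
P = 5/10 × 4/9 = 20/90 = 2/9.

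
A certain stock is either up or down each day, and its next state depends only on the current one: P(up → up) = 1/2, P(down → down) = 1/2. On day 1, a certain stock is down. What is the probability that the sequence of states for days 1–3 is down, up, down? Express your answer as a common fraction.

1/4

Day 1 is given. For each transition, use the conditional probability from the current state:
P(up | down) = 1/2; P(down | up) = 1/2.
P = 1/2 × 1/2 = 1/4.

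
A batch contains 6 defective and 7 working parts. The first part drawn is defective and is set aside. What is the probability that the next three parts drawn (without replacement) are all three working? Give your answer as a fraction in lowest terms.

With the first part removed, 7 working remain out of 12.
P = 7/12 × 6/11 × 5/10 = 210/1320 = 7/44.

7/44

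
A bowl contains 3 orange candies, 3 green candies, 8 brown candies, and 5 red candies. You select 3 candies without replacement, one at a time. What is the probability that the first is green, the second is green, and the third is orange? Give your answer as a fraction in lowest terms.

Each draw changes the counts, so multiply the conditional probabilities along the sequence:
P = 3/19 × 2/18 × 3/17 = 18/5814 = 1/323.

1/323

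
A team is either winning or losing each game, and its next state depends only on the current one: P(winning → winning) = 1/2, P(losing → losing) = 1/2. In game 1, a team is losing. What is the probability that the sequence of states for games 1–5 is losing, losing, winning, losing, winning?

Game 1 is given. For each transition, use the conditional probability from the current state:
P(losing | losing) = 1/2; P(winning | losing) = 1/2; P(losing | winning) = 1/2; P(winning | losing) = 1/2.
P = 1/2 × 1/2 × 1/2 × 1/2 = 1/16.

1/16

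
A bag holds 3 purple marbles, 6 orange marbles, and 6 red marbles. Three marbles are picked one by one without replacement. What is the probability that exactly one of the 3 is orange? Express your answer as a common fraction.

One ordering (orange drawn first) has probability 6/15 × 9/14 × 8/13 = 432/2730 = 72/455.
There are C(3,1) = 3 such orderings, each equally likely, so P = 3 × 72/455 = 216/455.

216/455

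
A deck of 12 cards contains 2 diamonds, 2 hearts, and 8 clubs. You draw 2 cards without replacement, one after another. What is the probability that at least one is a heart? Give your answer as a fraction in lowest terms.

P(no hearts) = 10/12 × 9/11 = 90/132 = 15/22.
P(at least one) = 1 − 15/22 = 7/22.

7/22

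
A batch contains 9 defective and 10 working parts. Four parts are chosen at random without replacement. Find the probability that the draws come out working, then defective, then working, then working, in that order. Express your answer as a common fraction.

Chain rule:
P = 10/19 × 9/18 × 9/17 × 8/16 = 6480/93024 = 45/646.

45/646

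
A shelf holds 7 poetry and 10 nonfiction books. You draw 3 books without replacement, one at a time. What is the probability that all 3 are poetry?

7/136

P(all poetry) = 7/17 × 6/16 × 5/15 = 210/4080 = 7/136.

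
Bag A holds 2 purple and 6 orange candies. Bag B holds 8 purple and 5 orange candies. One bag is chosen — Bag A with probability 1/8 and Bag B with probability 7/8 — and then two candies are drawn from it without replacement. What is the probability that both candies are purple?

From Bag A: P(both purple) = (2/8)(1/7) = 1/28.
From Bag B: P(both purple) = (8/13)(7/12) = 14/39.
Total probability = (1/8)(1/28) + (7/8)(14/39) = 2783/8736.

2783/8736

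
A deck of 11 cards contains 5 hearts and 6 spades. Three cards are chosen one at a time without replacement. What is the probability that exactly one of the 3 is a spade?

One ordering (a spade drawn first) has probability 6/11 × 5/10 × 4/9 = 120/990 = 4/33.
There are C(3,1) = 3 such orderings, each equally likely, so P = 3 × 4/33 = 4/11.

4/11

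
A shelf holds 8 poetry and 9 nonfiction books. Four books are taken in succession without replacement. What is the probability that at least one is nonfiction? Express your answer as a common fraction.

P(no nonfiction) = 8/17 × 7/16 × 6/15 × 5/14 = 1680/57120 = 1/34.
P(at least one) = 1 − 1/34 = 33/34.

33/34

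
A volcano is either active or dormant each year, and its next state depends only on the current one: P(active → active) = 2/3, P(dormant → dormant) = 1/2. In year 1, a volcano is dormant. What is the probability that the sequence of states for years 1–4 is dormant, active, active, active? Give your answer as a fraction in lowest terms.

2/9

Year 1 is given. For each transition, use the conditional probability from the current state:
P(active | dormant) = 1/2; P(active | active) = 2/3; P(active | active) = 2/3.
P = 1/2 × 2/3 × 2/3 = 4/18 = 2/9.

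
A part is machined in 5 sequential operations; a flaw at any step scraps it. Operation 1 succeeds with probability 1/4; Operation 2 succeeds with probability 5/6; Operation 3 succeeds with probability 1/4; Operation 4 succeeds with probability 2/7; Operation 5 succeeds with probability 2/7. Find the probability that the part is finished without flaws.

The events are sequential, so multiply the conditional probabilities:
P = 1/4 × 5/6 × 1/4 × 2/7 × 2/7 = 20/4704 = 5/1176.

5/1176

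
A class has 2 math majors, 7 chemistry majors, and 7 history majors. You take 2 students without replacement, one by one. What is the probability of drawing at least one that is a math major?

P(no math majors) = 14/16 × 13/15 = 182/240 = 91/120.
P(at least one) = 1 − 91/120 = 29/120.

29/120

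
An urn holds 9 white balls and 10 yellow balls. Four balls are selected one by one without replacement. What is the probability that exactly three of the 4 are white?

70/323

One ordering (white drawn first) has probability 9/19 × 8/18 × 7/17 × 10/16 = 5040/93024 = 35/646.
There are C(4,3) = 4 such orderings, each equally likely, so P = 4 × 35/646 = 70/323.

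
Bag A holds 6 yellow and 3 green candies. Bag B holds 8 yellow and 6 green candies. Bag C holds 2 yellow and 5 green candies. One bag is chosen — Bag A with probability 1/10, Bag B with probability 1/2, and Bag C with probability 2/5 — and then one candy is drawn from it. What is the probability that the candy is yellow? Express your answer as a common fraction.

From Bag A: P(yellow) = 6/9.
From Bag B: P(yellow) = 8/14.
From Bag C: P(yellow) = 2/7.
Total probability = (1/10)(6/9) + (1/2)(8/14) + (2/5)(2/7) = 7/15.

7/15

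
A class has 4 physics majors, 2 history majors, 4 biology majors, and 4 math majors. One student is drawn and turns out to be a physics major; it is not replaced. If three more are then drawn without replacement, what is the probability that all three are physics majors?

After the first draw, 3 of the remaining 13 students are physics majors.
P = 3/13 × 2/12 × 1/11 = 6/1716 = 1/286.

1/286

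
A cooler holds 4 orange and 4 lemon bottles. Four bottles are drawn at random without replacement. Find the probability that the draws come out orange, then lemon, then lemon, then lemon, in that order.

Each draw changes the counts, so multiply the conditional probabilities along the sequence:
P = 4/8 × 4/7 × 3/6 × 2/5 = 96/1680 = 2/35.

2/35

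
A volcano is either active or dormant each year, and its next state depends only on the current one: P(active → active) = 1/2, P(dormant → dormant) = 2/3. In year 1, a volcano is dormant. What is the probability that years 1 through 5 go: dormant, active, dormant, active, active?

Year 1 is given. For each transition, use the conditional probability from the current state:
P(active | dormant) = 1/3; P(dormant | active) = 1/2; P(active | dormant) = 1/3; P(active | active) = 1/2.
P = 1/3 × 1/2 × 1/3 × 1/2 = 1/36.

1/36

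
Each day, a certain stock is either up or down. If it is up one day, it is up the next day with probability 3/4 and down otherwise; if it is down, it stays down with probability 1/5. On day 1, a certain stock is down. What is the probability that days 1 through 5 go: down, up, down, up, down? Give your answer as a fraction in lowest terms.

Day 1 is given. For each transition, use the conditional probability from the current state:
P(up | down) = 4/5; P(down | up) = 1/4; P(up | down) = 4/5; P(down | up) = 1/4.
P = 4/5 × 1/4 × 4/5 × 1/4 = 16/400 = 1/25.

1/25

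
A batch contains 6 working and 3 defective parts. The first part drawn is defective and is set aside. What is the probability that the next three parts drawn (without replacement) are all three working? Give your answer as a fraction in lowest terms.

5/14

After the first draw, 6 of the remaining 8 parts are working.
P = 6/8 × 5/7 × 4/6 = 120/336 = 5/14.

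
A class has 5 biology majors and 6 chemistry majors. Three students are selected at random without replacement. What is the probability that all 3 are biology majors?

2/33

P(all biology majors) = 5/11 × 4/10 × 3/9 = 60/990 = 2/33.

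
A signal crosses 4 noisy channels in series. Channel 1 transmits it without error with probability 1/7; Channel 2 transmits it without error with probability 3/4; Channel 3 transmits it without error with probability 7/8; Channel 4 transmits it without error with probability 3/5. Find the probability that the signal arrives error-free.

Each stage is reached only if all earlier stages succeed, so
P = 1/7 × 3/4 × 7/8 × 3/5 = 63/1120 = 9/160.

9/160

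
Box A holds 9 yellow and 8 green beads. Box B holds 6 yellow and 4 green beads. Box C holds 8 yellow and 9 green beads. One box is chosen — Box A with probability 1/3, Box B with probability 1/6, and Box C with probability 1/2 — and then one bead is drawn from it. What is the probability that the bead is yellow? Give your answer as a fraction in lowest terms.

87/170

From Box A: P(yellow) = 9/17.
From Box B: P(yellow) = 6/10.
From Box C: P(yellow) = 8/17.
Total probability = (1/3)(9/17) + (1/6)(6/10) + (1/2)(8/17) = 87/170.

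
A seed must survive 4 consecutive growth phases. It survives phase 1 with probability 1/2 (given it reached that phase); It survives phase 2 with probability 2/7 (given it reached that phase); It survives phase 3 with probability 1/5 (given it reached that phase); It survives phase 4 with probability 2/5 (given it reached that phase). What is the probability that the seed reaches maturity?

2/175

Each stage is reached only if all earlier stages succeed, so
P = 1/2 × 2/7 × 1/5 × 2/5 = 4/350 = 2/175.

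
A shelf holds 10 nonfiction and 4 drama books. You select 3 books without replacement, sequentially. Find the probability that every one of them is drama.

1/91

P(all drama) = 4/14 × 3/13 × 2/12 = 24/2184 = 1/91.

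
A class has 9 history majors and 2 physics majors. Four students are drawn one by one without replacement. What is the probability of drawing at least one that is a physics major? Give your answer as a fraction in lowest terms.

34/55

P(no physics majors) = 9/11 × 8/10 × 7/9 × 6/8 = 3024/7920 = 21/55.
P(at least one) = 1 − 21/55 = 34/55.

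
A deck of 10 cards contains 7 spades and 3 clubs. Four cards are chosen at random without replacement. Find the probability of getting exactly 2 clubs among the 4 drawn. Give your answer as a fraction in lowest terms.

3/10

One ordering (clubs drawn first) has probability 3/10 × 2/9 × 7/8 × 6/7 = 252/5040 = 1/20.
There are C(4,2) = 6 such orderings, each equally likely, so P = 6 × 1/20 = 3/10.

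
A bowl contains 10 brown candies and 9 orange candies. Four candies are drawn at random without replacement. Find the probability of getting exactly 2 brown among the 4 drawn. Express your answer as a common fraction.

135/323

One ordering (brown drawn first) has probability 10/19 × 9/18 × 9/17 × 8/16 = 6480/93024 = 45/646.
There are C(4,2) = 6 such orderings, each equally likely, so P = 6 × 45/646 = 135/323.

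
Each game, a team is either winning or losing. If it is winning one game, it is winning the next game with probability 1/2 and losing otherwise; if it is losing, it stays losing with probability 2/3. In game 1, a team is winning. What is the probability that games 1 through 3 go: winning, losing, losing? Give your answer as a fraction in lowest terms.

1/3

Game 1 is given. For each transition, use the conditional probability from the current state:
P(losing | winning) = 1/2; P(losing | losing) = 2/3.
P = 1/2 × 2/3 = 2/6 = 1/3.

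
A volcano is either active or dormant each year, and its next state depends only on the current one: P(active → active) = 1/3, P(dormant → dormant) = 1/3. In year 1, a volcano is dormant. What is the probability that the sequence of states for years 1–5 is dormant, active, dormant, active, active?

8/81

Year 1 is given. For each transition, use the conditional probability from the current state:
P(active | dormant) = 2/3; P(dormant | active) = 2/3; P(active | dormant) = 2/3; P(active | active) = 1/3.
P = 2/3 × 2/3 × 2/3 × 1/3 = 8/81.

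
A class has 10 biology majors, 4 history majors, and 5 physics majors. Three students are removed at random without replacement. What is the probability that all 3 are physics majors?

10/969

P(every draw is a physics major) = 5/19 × 4/18 × 3/17 = 60/5814 = 10/969.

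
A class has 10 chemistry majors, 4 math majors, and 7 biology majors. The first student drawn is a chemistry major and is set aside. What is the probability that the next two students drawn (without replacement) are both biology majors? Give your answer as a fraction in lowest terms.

After the first draw, 7 of the remaining 20 students are biology majors.
P = 7/20 × 6/19 = 42/380 = 21/190.

21/190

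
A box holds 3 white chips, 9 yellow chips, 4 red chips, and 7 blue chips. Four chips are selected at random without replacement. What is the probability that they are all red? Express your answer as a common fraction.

P(every draw is red) = 4/23 × 3/22 × 2/21 × 1/20 = 24/212520 = 1/8855.

1/8855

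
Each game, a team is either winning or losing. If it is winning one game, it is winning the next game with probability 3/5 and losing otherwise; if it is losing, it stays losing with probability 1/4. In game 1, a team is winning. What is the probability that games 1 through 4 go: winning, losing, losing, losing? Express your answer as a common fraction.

Game 1 is given. For each transition, use the conditional probability from the current state:
P(losing | winning) = 2/5; P(losing | losing) = 1/4; P(losing | losing) = 1/4.
P = 2/5 × 1/4 × 1/4 = 2/80 = 1/40.

1/40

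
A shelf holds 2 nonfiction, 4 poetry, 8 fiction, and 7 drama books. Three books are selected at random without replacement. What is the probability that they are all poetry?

2/665

P = 4/21 × 3/20 × 2/19 = 24/7980 = 2/665.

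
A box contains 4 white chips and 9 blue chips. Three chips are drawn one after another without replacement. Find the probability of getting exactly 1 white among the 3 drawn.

One ordering (white drawn first) has probability 4/13 × 9/12 × 8/11 = 288/1716 = 24/143.
There are C(3,1) = 3 such orderings, each equally likely, so P = 3 × 24/143 = 72/143.

72/143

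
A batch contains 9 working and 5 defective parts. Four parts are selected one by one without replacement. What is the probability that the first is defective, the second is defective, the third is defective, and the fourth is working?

45/2002

Each draw changes the counts, so multiply the conditional probabilities along the sequence:
P = 5/14 × 4/13 × 3/12 × 9/11 = 540/24024 = 45/2002.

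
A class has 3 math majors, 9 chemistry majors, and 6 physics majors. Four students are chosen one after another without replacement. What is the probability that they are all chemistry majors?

P = 9/18 × 8/17 × 7/16 × 6/15 = 3024/73440 = 7/170.

7/170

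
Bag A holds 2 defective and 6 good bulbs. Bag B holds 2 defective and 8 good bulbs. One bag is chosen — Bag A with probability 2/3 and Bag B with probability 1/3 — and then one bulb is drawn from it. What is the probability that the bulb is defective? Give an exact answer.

7/30

From Bag A: P(defective) = 2/8.
From Bag B: P(defective) = 2/10.
Total probability = (2/3)(2/8) + (1/3)(2/10) = 7/30.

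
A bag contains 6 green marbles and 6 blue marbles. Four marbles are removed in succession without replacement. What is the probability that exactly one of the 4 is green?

One ordering (green drawn first) has probability 6/12 × 6/11 × 5/10 × 4/9 = 720/11880 = 2/33.
There are C(4,1) = 4 such orderings, each equally likely, so P = 4 × 2/33 = 8/33.

8/33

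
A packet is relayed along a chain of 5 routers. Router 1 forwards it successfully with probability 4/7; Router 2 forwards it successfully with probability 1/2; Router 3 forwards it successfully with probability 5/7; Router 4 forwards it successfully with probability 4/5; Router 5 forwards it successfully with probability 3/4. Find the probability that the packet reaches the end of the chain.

Multiplying along the chain,
P = 4/7 × 1/2 × 5/7 × 4/5 × 3/4 = 240/1960 = 6/49.

6/49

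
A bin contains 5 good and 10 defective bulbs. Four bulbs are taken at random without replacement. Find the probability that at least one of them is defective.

272/273

P(no defective) = 5/15 × 4/14 × 3/13 × 2/12 = 120/32760 = 1/273.
P(at least one) = 1 − 1/273 = 272/273.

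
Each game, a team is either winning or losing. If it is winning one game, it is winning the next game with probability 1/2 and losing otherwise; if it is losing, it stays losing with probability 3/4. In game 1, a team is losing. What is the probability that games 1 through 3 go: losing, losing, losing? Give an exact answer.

Game 1 is given. For each transition, use the conditional probability from the current state:
P(losing | losing) = 3/4; P(losing | losing) = 3/4.
P = 3/4 × 3/4 = 9/16.

9/16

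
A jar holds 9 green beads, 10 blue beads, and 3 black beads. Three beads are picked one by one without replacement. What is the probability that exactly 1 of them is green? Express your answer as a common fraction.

351/770

One ordering (green drawn first) has probability 9/22 × 13/21 × 12/20 = 1404/9240 = 117/770.
There are C(3,1) = 3 such orderings, each equally likely, so P = 3 × 117/770 = 351/770.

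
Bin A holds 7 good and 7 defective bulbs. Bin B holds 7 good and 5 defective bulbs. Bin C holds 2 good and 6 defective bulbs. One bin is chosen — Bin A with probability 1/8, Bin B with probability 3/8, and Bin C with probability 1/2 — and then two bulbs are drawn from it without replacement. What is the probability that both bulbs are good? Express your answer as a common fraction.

From Bin A: P(both good) = (7/14)(6/13) = 3/13.
From Bin B: P(both good) = (7/12)(6/11) = 7/22.
From Bin C: P(both good) = (2/8)(1/7) = 1/28.
Total probability = (1/8)(3/13) + (3/8)(7/22) + (1/2)(1/28) = 2659/16016.

2659/16016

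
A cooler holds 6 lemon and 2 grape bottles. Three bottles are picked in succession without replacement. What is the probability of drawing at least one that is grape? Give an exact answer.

9/14

P(no grape) = 6/8 × 5/7 × 4/6 = 120/336 = 5/14.
P(at least one) = 1 − 5/14 = 9/14.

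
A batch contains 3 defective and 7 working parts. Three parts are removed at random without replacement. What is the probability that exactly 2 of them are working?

21/40

One ordering (working drawn first) has probability 7/10 × 6/9 × 3/8 = 126/720 = 7/40.
There are C(3,2) = 3 such orderings, each equally likely, so P = 3 × 7/40 = 21/40.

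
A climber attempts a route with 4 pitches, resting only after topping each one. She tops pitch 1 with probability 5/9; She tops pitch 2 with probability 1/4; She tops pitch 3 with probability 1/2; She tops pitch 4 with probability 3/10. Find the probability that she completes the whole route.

1/48

Each stage is reached only if all earlier stages succeed, so
P = 5/9 × 1/4 × 1/2 × 3/10 = 15/720 = 1/48.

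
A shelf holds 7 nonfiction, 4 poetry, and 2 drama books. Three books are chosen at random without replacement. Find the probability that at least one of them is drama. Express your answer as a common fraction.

P(no drama) = 11/13 × 10/12 × 9/11 = 990/1716 = 15/26.
P(at least one) = 1 − 15/26 = 11/26.

11/26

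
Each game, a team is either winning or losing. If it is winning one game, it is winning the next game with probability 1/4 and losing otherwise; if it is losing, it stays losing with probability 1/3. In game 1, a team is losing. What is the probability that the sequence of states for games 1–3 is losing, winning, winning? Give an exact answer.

1/6

Game 1 is given. For each transition, use the conditional probability from the current state:
P(winning | losing) = 2/3; P(winning | winning) = 1/4.
P = 2/3 × 1/4 = 2/12 = 1/6.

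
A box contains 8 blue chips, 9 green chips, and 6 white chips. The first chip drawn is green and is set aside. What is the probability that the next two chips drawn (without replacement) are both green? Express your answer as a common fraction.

4/33

After the first draw, 8 of the remaining 22 chips are green.
P = 8/22 × 7/21 = 56/462 = 4/33.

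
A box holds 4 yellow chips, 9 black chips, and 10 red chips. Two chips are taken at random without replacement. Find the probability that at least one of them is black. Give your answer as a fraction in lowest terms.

P(no black) = 14/23 × 13/22 = 182/506 = 91/253.
P(at least one) = 1 − 91/253 = 162/253.

162/253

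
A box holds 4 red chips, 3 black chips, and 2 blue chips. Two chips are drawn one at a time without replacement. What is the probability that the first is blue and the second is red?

Chain rule:
P = 2/9 × 4/8 = 8/72 = 1/9.

1/9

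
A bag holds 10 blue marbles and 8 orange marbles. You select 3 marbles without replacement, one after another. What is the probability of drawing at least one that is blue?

P(no blue) = 8/18 × 7/17 × 6/16 = 336/4896 = 7/102.
P(at least one) = 1 − 7/102 = 95/102.

95/102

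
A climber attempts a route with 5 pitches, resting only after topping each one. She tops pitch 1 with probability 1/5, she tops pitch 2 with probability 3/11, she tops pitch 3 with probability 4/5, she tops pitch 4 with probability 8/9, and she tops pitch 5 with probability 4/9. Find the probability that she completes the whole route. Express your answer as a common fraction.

The events are sequential, so multiply the conditional probabilities:
P = 1/5 × 3/11 × 4/5 × 8/9 × 4/9 = 384/22275 = 128/7425.

128/7425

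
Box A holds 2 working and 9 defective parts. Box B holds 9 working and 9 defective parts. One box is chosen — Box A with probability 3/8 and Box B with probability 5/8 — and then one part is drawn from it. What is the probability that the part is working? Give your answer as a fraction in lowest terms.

From Box A: P(working) = 2/11.
From Box B: P(working) = 9/18.
Total probability = (3/8)(2/11) + (5/8)(9/18) = 67/176.

67/176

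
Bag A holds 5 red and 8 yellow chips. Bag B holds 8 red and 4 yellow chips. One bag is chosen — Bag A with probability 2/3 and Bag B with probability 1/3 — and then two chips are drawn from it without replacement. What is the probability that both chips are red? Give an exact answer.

292/1287

From Bag A: P(both red) = (5/13)(4/12) = 5/39.
From Bag B: P(both red) = (8/12)(7/11) = 14/33.
Total probability = (2/3)(5/39) + (1/3)(14/33) = 292/1287.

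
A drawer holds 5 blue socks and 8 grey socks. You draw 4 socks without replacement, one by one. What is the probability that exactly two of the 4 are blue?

One ordering (blue drawn first) has probability 5/13 × 4/12 × 8/11 × 7/10 = 1120/17160 = 28/429.
There are C(4,2) = 6 such orderings, each equally likely, so P = 6 × 28/429 = 56/143.

56/143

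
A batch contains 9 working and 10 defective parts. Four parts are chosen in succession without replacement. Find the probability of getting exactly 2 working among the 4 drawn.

One ordering (working drawn first) has probability 9/19 × 8/18 × 10/17 × 9/16 = 6480/93024 = 45/646.
There are C(4,2) = 6 such orderings, each equally likely, so P = 6 × 45/646 = 135/323.

135/323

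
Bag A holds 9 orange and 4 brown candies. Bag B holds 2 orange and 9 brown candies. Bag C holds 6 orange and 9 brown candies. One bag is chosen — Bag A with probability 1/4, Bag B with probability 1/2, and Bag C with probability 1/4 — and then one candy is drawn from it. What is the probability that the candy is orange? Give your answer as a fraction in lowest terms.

From Bag A: P(orange) = 9/13.
From Bag B: P(orange) = 2/11.
From Bag C: P(orange) = 6/15.
Total probability = (1/4)(9/13) + (1/2)(2/11) + (1/4)(6/15) = 1041/2860.

1041/2860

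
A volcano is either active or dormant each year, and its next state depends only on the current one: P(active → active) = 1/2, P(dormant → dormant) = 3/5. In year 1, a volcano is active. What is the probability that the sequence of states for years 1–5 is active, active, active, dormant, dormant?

3/40

Year 1 is given. For each transition, use the conditional probability from the current state:
P(active | active) = 1/2; P(active | active) = 1/2; P(dormant | active) = 1/2; P(dormant | dormant) = 3/5.
P = 1/2 × 1/2 × 1/2 × 3/5 = 3/40.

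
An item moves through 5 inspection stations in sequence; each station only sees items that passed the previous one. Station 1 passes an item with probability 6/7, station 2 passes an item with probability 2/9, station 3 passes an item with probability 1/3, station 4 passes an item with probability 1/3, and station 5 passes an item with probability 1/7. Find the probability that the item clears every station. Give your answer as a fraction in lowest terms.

4/1323

Multiplying along the chain,
P = 6/7 × 2/9 × 1/3 × 1/3 × 1/7 = 12/3969 = 4/1323.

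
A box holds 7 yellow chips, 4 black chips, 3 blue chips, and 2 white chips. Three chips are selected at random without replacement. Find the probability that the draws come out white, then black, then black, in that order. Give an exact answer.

1/140

Multiply the probability of each draw given the previous ones:
P = 2/16 × 4/15 × 3/14 = 24/3360 = 1/140.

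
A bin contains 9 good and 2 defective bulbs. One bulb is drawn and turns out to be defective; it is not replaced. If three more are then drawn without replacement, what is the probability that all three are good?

7/10

With the first bulb removed, 9 good remain out of 10.
P = 9/10 × 8/9 × 7/8 = 504/720 = 7/10.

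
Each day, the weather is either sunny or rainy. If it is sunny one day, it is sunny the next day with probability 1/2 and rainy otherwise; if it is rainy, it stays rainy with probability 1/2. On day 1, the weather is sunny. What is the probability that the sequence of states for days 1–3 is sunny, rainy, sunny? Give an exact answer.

Day 1 is given. For each transition, use the conditional probability from the current state:
P(rainy | sunny) = 1/2; P(sunny | rainy) = 1/2.
P = 1/2 × 1/2 = 1/4.

1/4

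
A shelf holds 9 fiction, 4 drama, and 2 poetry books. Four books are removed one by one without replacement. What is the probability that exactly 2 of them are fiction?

One ordering (fiction drawn first) has probability 9/15 × 8/14 × 6/13 × 5/12 = 2160/32760 = 6/91.
There are C(4,2) = 6 such orderings, each equally likely, so P = 6 × 6/91 = 36/91.

36/91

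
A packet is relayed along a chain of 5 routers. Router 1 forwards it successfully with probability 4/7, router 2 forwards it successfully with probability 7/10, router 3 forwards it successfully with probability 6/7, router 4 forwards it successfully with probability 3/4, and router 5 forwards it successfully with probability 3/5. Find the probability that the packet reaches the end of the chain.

27/175

Multiplying along the chain,
P = 4/7 × 7/10 × 6/7 × 3/4 × 3/5 = 1512/9800 = 27/175.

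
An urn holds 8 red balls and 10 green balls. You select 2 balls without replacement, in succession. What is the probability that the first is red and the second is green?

Chain rule:
P = 8/18 × 10/17 = 80/306 = 40/153.

40/153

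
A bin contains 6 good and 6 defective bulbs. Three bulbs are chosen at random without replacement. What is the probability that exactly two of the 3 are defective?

9/22

One ordering (defective drawn first) has probability 6/12 × 5/11 × 6/10 = 180/1320 = 3/22.
There are C(3,2) = 3 such orderings, each equally likely, so P = 3 × 3/22 = 9/22.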